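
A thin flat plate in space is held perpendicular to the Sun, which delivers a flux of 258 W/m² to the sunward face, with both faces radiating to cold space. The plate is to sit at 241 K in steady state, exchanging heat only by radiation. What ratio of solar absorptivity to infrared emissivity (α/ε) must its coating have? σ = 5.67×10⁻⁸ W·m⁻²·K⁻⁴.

Balance: αS·A = εσ·2A·T⁴ ⇒ α/ε = 2σT⁴/S.
α/ε = 2·5.67×10⁻⁸·(241)⁴/258 = 2·5.67×10⁻⁸·3.373×10⁹/258.

α/ε ≈ 1.48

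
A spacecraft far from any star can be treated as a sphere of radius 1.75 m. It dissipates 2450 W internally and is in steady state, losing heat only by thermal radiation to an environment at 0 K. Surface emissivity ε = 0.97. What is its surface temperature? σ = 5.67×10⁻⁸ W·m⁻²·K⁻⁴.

Steady state: internal power = radiated power, P = εσA T⁴.
Radiating area A = 4πr² = 38.48 m².
T⁴ = P/(εσA) = 2450/(0.97·5.67×10⁻⁸·38.48) = 1.158×10⁹ K⁴.
T = (1.158×10⁹)^(1/4).

T ≈ 184 K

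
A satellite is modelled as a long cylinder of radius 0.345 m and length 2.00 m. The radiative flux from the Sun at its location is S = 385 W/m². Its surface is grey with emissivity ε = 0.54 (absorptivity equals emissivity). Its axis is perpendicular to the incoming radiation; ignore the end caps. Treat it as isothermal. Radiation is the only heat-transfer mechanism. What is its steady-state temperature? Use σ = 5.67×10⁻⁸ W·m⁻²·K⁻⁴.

T ≈ 216 K

At equilibrium, absorbed power = emitted power.
Absorbing cross-section = 2rL = 1.380 m²; emitting surface = 2πrL = 4.335 m² (ratio π).
εS·A_cross = εσ·A_surf·T⁴  ⇒  T⁴ = S/(πσ)   (ε cancels).
T⁴ = 385/(π·5.67×10⁻⁸) = 2.161×10⁹ K⁴.
T = (2.161×10⁹)^(1/4).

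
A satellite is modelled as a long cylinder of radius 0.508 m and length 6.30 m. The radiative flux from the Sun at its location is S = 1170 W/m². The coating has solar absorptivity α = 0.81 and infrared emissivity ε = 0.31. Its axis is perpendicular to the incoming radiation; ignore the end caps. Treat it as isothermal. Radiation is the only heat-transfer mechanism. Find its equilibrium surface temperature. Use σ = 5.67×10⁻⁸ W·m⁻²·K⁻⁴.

T ≈ 362 K

At equilibrium, absorbed power = emitted power.
Absorbing cross-section = 2rL = 6.401 m²; emitting surface = 2πrL = 20.11 m² (ratio π).
αS·A_cross = εσ·A_surf·T⁴  ⇒  T⁴ = αS/(ε·πσ).
T⁴ = 0.810·1170/(0.31·π·5.67×10⁻⁸) = 1.716×10¹⁰ K⁴.
T = (1.716×10¹⁰)^(1/4).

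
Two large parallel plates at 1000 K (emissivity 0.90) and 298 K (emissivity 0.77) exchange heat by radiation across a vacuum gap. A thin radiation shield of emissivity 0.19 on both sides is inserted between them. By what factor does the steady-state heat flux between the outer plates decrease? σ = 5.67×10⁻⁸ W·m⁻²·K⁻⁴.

factor ≈ 7.76

Without shield: q₀ = σΔ(T⁴)/(1/ε₁+1/ε₂−1) with denominator 1.410.
With shield the two gaps are in series; the resistances add: (1/ε₁+1/ε_s−1)+(1/ε_s+1/ε₂−1) = 5.374+5.562 = 10.94.
Heat-flux ratio q₀/q = 10.94/1.410.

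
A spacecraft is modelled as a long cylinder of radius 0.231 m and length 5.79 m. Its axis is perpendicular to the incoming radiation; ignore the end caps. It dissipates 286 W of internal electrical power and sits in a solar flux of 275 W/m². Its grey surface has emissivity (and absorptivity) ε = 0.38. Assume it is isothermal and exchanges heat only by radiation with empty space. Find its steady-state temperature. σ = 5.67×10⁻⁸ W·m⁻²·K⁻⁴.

T ≈ 236 K

At steady state, absorbed solar power + internal power = radiated power.
Absorbed: α·S·A_cross = 0.38·275·2.675 = 279.5 W (cross-section 2rL).
Total input = 279.5 + 286 = 565.5 W.
Radiated: εσ·A_surf·T⁴ with A_surf = 2πrL = 8.404 m².
T⁴ = 565.5/(0.38·5.67×10⁻⁸·8.404) = 3.123×10⁹ K⁴.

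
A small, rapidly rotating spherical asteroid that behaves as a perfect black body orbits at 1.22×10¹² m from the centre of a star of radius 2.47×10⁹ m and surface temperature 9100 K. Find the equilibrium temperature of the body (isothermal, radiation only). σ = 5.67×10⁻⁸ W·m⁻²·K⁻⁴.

The star's surface emits σT_*⁴; at distance d the flux is S = σT_*⁴(R_*/d)².
S = 5.67×10⁻⁸·(9100)⁴·(2.47×10⁹/1.22×10¹²)² = 1594 W/m².
For an isothermal sphere T⁴ = (1−a)S/(4σ) = 7.027×10⁹ K⁴.

T ≈ 290 K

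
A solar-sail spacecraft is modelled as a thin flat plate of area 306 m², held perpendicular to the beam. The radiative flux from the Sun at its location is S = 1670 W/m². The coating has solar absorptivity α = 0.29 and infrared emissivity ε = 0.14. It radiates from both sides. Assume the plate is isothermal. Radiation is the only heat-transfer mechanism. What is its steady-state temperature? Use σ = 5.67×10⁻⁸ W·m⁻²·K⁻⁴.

T ≈ 418 K

At equilibrium, absorbed power = emitted power.
Absorbing cross-section = A = 306.0 m²; emitting surface = 2A = 612.0 m² (ratio 2).
αS·A_cross = εσ·A_surf·T⁴  ⇒  T⁴ = αS/(ε·2σ).
T⁴ = 0.290·1670/(0.14·2·5.67×10⁻⁸) = 3.051×10¹⁰ K⁴.
T = (3.051×10¹⁰)^(1/4).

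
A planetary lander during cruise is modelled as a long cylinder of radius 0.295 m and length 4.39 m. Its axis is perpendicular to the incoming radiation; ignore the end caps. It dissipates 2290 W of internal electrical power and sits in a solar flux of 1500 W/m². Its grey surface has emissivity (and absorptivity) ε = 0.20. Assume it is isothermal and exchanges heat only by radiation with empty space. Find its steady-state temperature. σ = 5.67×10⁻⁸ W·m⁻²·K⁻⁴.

T ≈ 427 K

At steady state, absorbed solar power + internal power = radiated power.
Absorbed: α·S·A_cross = 0.20·1500·2.590 = 777.0 W (cross-section 2rL).
Total input = 777.0 + 2290 = 3067 W.
Radiated: εσ·A_surf·T⁴ with A_surf = 2πrL = 8.137 m².
T⁴ = 3067/(0.20·5.67×10⁻⁸·8.137) = 3.324×10¹⁰ K⁴.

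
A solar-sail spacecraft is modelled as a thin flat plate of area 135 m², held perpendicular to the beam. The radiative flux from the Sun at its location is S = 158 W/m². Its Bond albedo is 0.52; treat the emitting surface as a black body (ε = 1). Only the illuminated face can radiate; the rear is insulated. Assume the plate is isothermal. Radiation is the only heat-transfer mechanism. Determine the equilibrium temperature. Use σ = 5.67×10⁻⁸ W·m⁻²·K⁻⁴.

T ≈ 191 K

At equilibrium, absorbed power = emitted power.
Absorbing cross-section = A = 135.0 m²; emitting surface = A = 135.0 m² (ratio 1).
(1−a)S·A_cross = εσ·A_surf·T⁴  ⇒  T⁴ = (1−a)S/(1σ).
T⁴ = 0.480·158/(1·5.67×10⁻⁸) = 1.338×10⁹ K⁴.
T = (1.338×10⁹)^(1/4).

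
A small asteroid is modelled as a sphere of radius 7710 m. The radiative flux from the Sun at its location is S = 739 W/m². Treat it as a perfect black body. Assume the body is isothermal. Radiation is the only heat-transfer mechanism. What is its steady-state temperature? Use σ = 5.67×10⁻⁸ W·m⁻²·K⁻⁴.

T ≈ 239 K

At equilibrium, absorbed power = emitted power.
Absorbing cross-section = πr² = 1.867×10⁸ m²; emitting surface = 4πr² = 7.470×10⁸ m² (ratio 4).
S·A_cross = εσ·A_surf·T⁴  ⇒  T⁴ = S/(4σ).
T⁴ = 1.00·739/(4·5.67×10⁻⁸) = 3.258×10⁹ K⁴.
T = (3.258×10⁹)^(1/4).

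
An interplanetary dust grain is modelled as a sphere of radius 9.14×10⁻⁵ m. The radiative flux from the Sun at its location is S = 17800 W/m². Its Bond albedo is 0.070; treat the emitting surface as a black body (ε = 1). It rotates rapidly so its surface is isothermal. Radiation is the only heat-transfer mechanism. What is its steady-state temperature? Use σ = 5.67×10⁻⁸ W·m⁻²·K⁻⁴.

T ≈ 520 K

At equilibrium, absorbed power = emitted power.
Absorbing cross-section = πr² = 2.624×10⁻⁸ m²; emitting surface = 4πr² = 1.050×10⁻⁷ m² (ratio 4).
(1−a)S·A_cross = εσ·A_surf·T⁴  ⇒  T⁴ = (1−a)S/(4σ).
T⁴ = 0.930·17800/(4·5.67×10⁻⁸) = 7.299×10¹⁰ K⁴.
T = (7.299×10¹⁰)^(1/4).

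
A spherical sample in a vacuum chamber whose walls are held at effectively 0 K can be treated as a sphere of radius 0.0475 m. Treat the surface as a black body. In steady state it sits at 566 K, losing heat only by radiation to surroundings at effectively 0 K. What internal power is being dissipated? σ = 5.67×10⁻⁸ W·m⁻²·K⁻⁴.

P ≈ 165 W

Steady state: P = εσA T⁴.
A = 4πr² = 0.02835 m²; T⁴ = (566)⁴ = 1.026×10¹¹ K⁴.
P = 1.0 × 5.67×10⁻⁸ × 0.02835 × 1.026×10¹¹.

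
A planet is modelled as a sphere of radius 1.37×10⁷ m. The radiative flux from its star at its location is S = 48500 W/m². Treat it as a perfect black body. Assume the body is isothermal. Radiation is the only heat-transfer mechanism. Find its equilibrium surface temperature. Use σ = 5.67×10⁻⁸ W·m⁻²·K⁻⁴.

T ≈ 680 K

At equilibrium, absorbed power = emitted power.
Absorbing cross-section = πr² = 5.896×10¹⁴ m²; emitting surface = 4πr² = 2.359×10¹⁵ m² (ratio 4).
S·A_cross = εσ·A_surf·T⁴  ⇒  T⁴ = S/(4σ).
T⁴ = 1.00·48500/(4·5.67×10⁻⁸) = 2.138×10¹¹ K⁴.
T = (2.138×10¹¹)^(1/4).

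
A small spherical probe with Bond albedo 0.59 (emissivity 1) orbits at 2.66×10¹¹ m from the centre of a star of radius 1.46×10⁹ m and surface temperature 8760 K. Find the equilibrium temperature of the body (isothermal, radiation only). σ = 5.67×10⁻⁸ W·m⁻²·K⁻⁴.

T ≈ 367 K

The star's surface emits σT_*⁴; at distance d the flux is S = σT_*⁴(R_*/d)².
S = 5.67×10⁻⁸·(8760)⁴·(1.46×10⁹/2.66×10¹¹)² = 10060 W/m².
For an isothermal sphere T⁴ = (1−a)S/(4σ) = 1.818×10¹⁰ K⁴.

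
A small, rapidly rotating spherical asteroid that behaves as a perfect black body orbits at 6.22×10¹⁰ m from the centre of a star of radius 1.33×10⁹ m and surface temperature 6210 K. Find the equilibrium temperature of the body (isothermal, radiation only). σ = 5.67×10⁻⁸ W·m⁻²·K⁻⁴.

The star's surface emits σT_*⁴; at distance d the flux is S = σT_*⁴(R_*/d)².
S = 5.67×10⁻⁸·(6210)⁴·(1.33×10⁹/6.22×10¹⁰)² = 38550 W/m².
For an isothermal sphere T⁴ = (1−a)S/(4σ) = 1.700×10¹¹ K⁴.

T ≈ 642 K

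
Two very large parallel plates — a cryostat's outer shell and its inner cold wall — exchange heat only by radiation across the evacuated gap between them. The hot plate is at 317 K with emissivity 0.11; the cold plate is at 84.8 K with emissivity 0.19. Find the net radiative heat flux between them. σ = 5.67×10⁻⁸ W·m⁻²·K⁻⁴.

For two infinite grey parallel plates, q = σ(T₁⁴ − T₂⁴)/(1/ε₁ + 1/ε₂ − 1).
T₁⁴ − T₂⁴ = 1.010×10¹⁰ − 5.171×10⁷ = 1.005×10¹⁰ K⁴.
1/ε₁ + 1/ε₂ − 1 = 9.091 + 5.263 − 1 = 13.35.
q = 5.67×10⁻⁸ × 1.005×10¹⁰ / 13.35.

q ≈ 42.7 W/m²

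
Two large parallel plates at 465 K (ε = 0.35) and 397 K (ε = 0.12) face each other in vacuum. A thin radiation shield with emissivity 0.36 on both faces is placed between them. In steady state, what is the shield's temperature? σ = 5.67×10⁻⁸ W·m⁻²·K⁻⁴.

In steady state the net flux on the hot side equals that on the cold side.
σ(T₁⁴−T_s⁴)/D₁ = σ(T_s⁴−T₂⁴)/D₂, with D₁ = 1/ε₁+1/ε_s−1 = 4.635, D₂ = 1/ε_s+1/ε₂−1 = 10.11.
Solve for T_s⁴: T_s⁴ = (D₂·T₁⁴ + D₁·T₂⁴)/(D₁+D₂) = 3.987×10¹⁰ K⁴.

T_s ≈ 447 K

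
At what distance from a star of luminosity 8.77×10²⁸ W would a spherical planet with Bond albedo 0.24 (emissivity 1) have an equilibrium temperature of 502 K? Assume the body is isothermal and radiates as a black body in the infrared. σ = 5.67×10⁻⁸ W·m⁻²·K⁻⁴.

d ≈ 6.07×10¹¹ m

For an isothermal black-emitting sphere, (1−a)S·πr² = σ·4πr²·T⁴ ⇒ S = 4σT⁴/(1−a).
S = 4·5.67×10⁻⁸·(502)⁴/0.760 = 18950 W/m².
Flux falls as S = L/(4πd²), so d = √(L/(4πS)) = √(8.77×10²⁸/(4π·18950)).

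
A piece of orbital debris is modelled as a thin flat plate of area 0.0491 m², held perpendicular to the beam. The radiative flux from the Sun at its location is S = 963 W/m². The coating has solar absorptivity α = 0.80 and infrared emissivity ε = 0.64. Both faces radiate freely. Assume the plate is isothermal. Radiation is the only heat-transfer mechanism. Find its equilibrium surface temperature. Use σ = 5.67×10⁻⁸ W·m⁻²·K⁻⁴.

T ≈ 321 K

At equilibrium, absorbed power = emitted power.
Absorbing cross-section = A = 0.04910 m²; emitting surface = 2A = 0.09820 m² (ratio 2).
αS·A_cross = εσ·A_surf·T⁴  ⇒  T⁴ = αS/(ε·2σ).
T⁴ = 0.800·963/(0.64·2·5.67×10⁻⁸) = 1.062×10¹⁰ K⁴.
T = (1.062×10¹⁰)^(1/4).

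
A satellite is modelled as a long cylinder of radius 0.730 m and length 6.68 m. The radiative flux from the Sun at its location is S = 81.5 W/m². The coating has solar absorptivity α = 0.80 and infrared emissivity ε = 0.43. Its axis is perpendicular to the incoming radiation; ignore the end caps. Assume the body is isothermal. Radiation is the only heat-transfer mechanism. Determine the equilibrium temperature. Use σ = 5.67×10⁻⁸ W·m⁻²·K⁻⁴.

At equilibrium, absorbed power = emitted power.
Absorbing cross-section = 2rL = 9.753 m²; emitting surface = 2πrL = 30.64 m² (ratio π).
αS·A_cross = εσ·A_surf·T⁴  ⇒  T⁴ = αS/(ε·πσ).
T⁴ = 0.800·81.5/(0.43·π·5.67×10⁻⁸) = 8.512×10⁸ K⁴.
T = (8.512×10⁸)^(1/4).

T ≈ 171 K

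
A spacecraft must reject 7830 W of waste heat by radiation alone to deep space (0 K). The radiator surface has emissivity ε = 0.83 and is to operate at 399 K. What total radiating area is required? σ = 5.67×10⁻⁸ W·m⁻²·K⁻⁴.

A ≈ 6.56 m²

P = εσA T⁴ ⇒ A = P/(εσT⁴).
T⁴ = 2.534×10¹⁰ K⁴.
A = 7830/(0.83 × 5.67×10⁻⁸ × 2.534×10¹⁰).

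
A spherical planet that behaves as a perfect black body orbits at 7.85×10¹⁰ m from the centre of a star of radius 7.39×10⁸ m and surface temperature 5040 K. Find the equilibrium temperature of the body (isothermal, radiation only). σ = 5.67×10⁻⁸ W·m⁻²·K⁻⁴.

T ≈ 346 K

The star's surface emits σT_*⁴; at distance d the flux is S = σT_*⁴(R_*/d)².
S = 5.67×10⁻⁸·(5040)⁴·(7.39×10⁸/7.85×10¹⁰)² = 3242 W/m².
For an isothermal sphere T⁴ = (1−a)S/(4σ) = 1.430×10¹⁰ K⁴.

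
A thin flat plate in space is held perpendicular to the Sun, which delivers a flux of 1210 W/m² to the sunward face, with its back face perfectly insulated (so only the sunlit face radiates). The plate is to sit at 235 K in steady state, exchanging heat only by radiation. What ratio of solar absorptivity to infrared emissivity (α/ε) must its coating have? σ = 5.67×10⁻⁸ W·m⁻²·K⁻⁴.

α/ε ≈ 0.143

Balance: αS·A = εσ·1A·T⁴ ⇒ α/ε = σT⁴/S.
α/ε = 5.67×10⁻⁸·(235)⁴/1210 = 5.67×10⁻⁸·3.050×10⁹/1210.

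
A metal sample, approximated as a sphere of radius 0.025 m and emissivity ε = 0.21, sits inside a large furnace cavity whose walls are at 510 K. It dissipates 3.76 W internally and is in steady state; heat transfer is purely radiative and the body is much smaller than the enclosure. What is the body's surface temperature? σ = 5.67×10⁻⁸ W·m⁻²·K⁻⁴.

For a small grey body in a large enclosure, net radiated power = εσA(T⁴ − T_w⁴).
Steady state: P = εσA(T⁴ − T_w⁴) with A = 4πr² = 0.007854 m².
T⁴ = P/(εσA) + T_w⁴ = 3.76/(0.21·5.67×10⁻⁸·0.007854) + (510)⁴
    = 4.021×10¹⁰ + 6.765×10¹⁰ = 1.079×10¹¹ K⁴.

T ≈ 573 K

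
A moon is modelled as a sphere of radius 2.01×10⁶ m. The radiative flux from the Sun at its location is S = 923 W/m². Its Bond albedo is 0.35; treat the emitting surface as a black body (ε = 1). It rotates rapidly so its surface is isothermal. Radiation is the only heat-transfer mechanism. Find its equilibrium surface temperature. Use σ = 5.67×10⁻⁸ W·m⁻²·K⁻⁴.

At equilibrium, absorbed power = emitted power.
Absorbing cross-section = πr² = 1.269×10¹³ m²; emitting surface = 4πr² = 5.077×10¹³ m² (ratio 4).
(1−a)S·A_cross = εσ·A_surf·T⁴  ⇒  T⁴ = (1−a)S/(4σ).
T⁴ = 0.650·923/(4·5.67×10⁻⁸) = 2.645×10⁹ K⁴.
T = (2.645×10⁹)^(1/4).

T ≈ 227 K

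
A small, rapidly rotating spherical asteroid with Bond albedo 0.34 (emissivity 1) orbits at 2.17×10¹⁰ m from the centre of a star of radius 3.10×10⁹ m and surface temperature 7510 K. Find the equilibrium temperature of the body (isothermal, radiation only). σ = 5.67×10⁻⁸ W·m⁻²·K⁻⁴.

The star's surface emits σT_*⁴; at distance d the flux is S = σT_*⁴(R_*/d)².
S = 5.67×10⁻⁸·(7510)⁴·(3.10×10⁹/2.17×10¹⁰)² = 3.681×10⁶ W/m².
For an isothermal sphere T⁴ = (1−a)S/(4σ) = 1.071×10¹³ K⁴.

T ≈ 1810 K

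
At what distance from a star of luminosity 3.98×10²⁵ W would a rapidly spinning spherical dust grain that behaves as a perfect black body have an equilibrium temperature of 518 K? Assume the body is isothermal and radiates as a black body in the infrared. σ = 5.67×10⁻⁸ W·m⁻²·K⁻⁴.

For an isothermal black-emitting sphere, (1−a)S·πr² = σ·4πr²·T⁴ ⇒ S = 4σT⁴/(1−a).
S = 4·5.67×10⁻⁸·(518)⁴/1.00 = 16330 W/m².
Flux falls as S = L/(4πd²), so d = √(L/(4πS)) = √(3.98×10²⁵/(4π·16330)).

d ≈ 1.39×10¹⁰ m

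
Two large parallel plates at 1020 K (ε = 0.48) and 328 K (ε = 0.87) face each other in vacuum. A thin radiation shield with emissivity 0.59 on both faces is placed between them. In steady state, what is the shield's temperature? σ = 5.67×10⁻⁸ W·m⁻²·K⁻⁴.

T_s ≈ 814 K

In steady state the net flux on the hot side equals that on the cold side.
σ(T₁⁴−T_s⁴)/D₁ = σ(T_s⁴−T₂⁴)/D₂, with D₁ = 1/ε₁+1/ε_s−1 = 2.778, D₂ = 1/ε_s+1/ε₂−1 = 1.844.
Solve for T_s⁴: T_s⁴ = (D₂·T₁⁴ + D₁·T₂⁴)/(D₁+D₂) = 4.388×10¹¹ K⁴.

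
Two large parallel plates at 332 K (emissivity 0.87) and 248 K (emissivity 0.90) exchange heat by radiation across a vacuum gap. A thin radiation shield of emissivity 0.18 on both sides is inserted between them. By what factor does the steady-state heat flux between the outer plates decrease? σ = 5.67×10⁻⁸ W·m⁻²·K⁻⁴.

Without shield: q₀ = σΔ(T⁴)/(1/ε₁+1/ε₂−1) with denominator 1.261.
With shield the two gaps are in series; the resistances add: (1/ε₁+1/ε_s−1)+(1/ε_s+1/ε₂−1) = 5.705+5.667 = 11.37.
Heat-flux ratio q₀/q = 11.37/1.261.

factor ≈ 9.02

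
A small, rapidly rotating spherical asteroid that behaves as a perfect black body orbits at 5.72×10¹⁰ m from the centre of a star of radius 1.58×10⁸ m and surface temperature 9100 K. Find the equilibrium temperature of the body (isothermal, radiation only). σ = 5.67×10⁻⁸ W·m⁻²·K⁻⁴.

T ≈ 338 K

The star's surface emits σT_*⁴; at distance d the flux is S = σT_*⁴(R_*/d)².
S = 5.67×10⁻⁸·(9100)⁴·(1.58×10⁸/5.72×10¹⁰)² = 2967 W/m².
For an isothermal sphere T⁴ = (1−a)S/(4σ) = 1.308×10¹⁰ K⁴.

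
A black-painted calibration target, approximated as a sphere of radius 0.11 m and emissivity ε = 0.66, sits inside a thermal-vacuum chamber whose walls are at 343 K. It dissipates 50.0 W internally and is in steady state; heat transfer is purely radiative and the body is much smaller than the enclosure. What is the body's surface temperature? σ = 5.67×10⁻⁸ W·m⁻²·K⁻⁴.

For a small grey body in a large enclosure, net radiated power = εσA(T⁴ − T_w⁴).
Steady state: P = εσA(T⁴ − T_w⁴) with A = 4πr² = 0.1521 m².
T⁴ = P/(εσA) + T_w⁴ = 50.0/(0.66·5.67×10⁻⁸·0.1521) + (343)⁴
    = 8.787×10⁹ + 1.384×10¹⁰ = 2.263×10¹⁰ K⁴.

T ≈ 388 K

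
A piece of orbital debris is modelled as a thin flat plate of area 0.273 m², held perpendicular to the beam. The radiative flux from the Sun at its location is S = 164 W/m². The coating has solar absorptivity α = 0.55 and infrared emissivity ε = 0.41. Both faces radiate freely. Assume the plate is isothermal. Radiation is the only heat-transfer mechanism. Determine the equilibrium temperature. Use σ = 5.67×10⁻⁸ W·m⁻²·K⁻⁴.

At equilibrium, absorbed power = emitted power.
Absorbing cross-section = A = 0.2730 m²; emitting surface = 2A = 0.5460 m² (ratio 2).
αS·A_cross = εσ·A_surf·T⁴  ⇒  T⁴ = αS/(ε·2σ).
T⁴ = 0.550·164/(0.41·2·5.67×10⁻⁸) = 1.940×10⁹ K⁴.
T = (1.940×10⁹)^(1/4).

T ≈ 210 K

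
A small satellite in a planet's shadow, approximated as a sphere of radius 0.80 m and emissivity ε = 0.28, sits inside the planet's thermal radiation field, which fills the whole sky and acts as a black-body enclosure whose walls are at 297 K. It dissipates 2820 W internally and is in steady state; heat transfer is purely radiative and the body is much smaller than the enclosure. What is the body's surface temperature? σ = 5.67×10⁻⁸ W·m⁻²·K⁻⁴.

T ≈ 416 K

For a small grey body in a large enclosure, net radiated power = εσA(T⁴ − T_w⁴).
Steady state: P = εσA(T⁴ − T_w⁴) with A = 4πr² = 8.042 m².
T⁴ = P/(εσA) + T_w⁴ = 2820/(0.28·5.67×10⁻⁸·8.042) + (297)⁴
    = 2.209×10¹⁰ + 7.781×10⁹ = 2.987×10¹⁰ K⁴.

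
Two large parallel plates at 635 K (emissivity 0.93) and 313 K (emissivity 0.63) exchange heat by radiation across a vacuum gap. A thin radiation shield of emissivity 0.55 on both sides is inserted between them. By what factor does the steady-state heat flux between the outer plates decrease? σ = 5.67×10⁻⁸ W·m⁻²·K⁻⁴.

Without shield: q₀ = σΔ(T⁴)/(1/ε₁+1/ε₂−1) with denominator 1.663.
With shield the two gaps are in series; the resistances add: (1/ε₁+1/ε_s−1)+(1/ε_s+1/ε₂−1) = 1.893+2.405 = 4.299.
Heat-flux ratio q₀/q = 4.299/1.663.

factor ≈ 2.59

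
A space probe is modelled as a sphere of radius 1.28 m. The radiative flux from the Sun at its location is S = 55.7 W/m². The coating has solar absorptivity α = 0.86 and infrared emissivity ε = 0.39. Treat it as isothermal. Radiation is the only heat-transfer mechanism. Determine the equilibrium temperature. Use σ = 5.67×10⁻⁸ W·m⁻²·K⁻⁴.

At equilibrium, absorbed power = emitted power.
Absorbing cross-section = πr² = 5.147 m²; emitting surface = 4πr² = 20.59 m² (ratio 4).
αS·A_cross = εσ·A_surf·T⁴  ⇒  T⁴ = αS/(ε·4σ).
T⁴ = 0.860·55.7/(0.39·4·5.67×10⁻⁸) = 5.416×10⁸ K⁴.
T = (5.416×10⁸)^(1/4).

T ≈ 153 K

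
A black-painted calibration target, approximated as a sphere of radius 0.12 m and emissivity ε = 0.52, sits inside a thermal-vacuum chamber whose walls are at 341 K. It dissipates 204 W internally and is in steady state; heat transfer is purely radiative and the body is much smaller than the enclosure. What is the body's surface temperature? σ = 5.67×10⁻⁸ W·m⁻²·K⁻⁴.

For a small grey body in a large enclosure, net radiated power = εσA(T⁴ − T_w⁴).
Steady state: P = εσA(T⁴ − T_w⁴) with A = 4πr² = 0.1810 m².
T⁴ = P/(εσA) + T_w⁴ = 204/(0.52·5.67×10⁻⁸·0.1810) + (341)⁴
    = 3.824×10¹⁰ + 1.352×10¹⁰ = 5.176×10¹⁰ K⁴.

T ≈ 477 K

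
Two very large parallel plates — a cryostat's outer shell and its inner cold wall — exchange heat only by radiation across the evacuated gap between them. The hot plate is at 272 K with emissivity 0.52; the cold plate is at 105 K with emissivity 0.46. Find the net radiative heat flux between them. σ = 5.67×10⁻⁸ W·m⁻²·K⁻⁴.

q ≈ 98.0 W/m²

For two infinite grey parallel plates, q = σ(T₁⁴ − T₂⁴)/(1/ε₁ + 1/ε₂ − 1).
T₁⁴ − T₂⁴ = 5.474×10⁹ − 1.216×10⁸ = 5.352×10⁹ K⁴.
1/ε₁ + 1/ε₂ − 1 = 1.923 + 2.174 − 1 = 3.097.
q = 5.67×10⁻⁸ × 5.352×10⁹ / 3.097.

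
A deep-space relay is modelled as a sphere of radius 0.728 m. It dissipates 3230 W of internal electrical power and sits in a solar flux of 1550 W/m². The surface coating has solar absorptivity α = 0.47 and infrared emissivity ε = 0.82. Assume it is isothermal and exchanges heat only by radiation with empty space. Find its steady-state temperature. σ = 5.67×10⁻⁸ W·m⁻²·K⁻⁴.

T ≈ 346 K

At steady state, absorbed solar power + internal power = radiated power.
Absorbed: α·S·A_cross = 0.47·1550·1.665 = 1213 W (cross-section πr²).
Total input = 1213 + 3230 = 4443 W.
Radiated: εσ·A_surf·T⁴ with A_surf = 4πr² = 6.660 m².
T⁴ = 4443/(0.82·5.67×10⁻⁸·6.660) = 1.435×10¹⁰ K⁴.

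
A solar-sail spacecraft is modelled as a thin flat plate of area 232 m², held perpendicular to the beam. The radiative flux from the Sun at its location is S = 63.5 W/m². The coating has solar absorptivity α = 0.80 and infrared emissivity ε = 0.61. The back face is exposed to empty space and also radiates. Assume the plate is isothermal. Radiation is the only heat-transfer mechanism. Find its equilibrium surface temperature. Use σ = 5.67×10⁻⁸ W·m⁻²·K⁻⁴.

T ≈ 165 K

At equilibrium, absorbed power = emitted power.
Absorbing cross-section = A = 232.0 m²; emitting surface = 2A = 464.0 m² (ratio 2).
αS·A_cross = εσ·A_surf·T⁴  ⇒  T⁴ = αS/(ε·2σ).
T⁴ = 0.800·63.5/(0.61·2·5.67×10⁻⁸) = 7.344×10⁸ K⁴.
T = (7.344×10⁸)^(1/4).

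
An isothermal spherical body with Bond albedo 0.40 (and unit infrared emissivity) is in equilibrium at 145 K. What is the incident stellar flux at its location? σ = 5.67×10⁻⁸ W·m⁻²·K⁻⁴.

S ≈ 167 W/m²

(1−a)S·πr² = σ·4πr²·T⁴ ⇒ S = 4σT⁴/(1−a).
S = 4·5.67×10⁻⁸·4.421×10⁸/0.600.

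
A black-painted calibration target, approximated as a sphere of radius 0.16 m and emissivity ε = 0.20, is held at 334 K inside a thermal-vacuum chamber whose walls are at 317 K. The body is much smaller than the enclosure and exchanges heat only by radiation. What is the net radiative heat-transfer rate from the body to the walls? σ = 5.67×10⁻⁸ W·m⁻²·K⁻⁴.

For a small grey body in a large enclosure: P_net = εσA(T_body⁴ − T_wall⁴).
A = 4πr² = 0.3217 m²; T_body⁴ − T_wall⁴ = 1.244×10¹⁰ − 1.010×10¹⁰ = 2.347×10⁹ K⁴.
|P_net| = 0.20·5.67×10⁻⁸·0.3217·2.347×10⁹.

P_net ≈ 8.56 W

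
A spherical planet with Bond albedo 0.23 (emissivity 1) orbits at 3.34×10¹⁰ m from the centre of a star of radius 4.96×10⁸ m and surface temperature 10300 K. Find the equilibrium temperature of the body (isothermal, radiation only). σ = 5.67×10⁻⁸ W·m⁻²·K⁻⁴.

The star's surface emits σT_*⁴; at distance d the flux is S = σT_*⁴(R_*/d)².
S = 5.67×10⁻⁸·(10300)⁴·(4.96×10⁸/3.34×10¹⁰)² = 1.407×10⁵ W/m².
For an isothermal sphere T⁴ = (1−a)S/(4σ) = 4.778×10¹¹ K⁴.

T ≈ 831 K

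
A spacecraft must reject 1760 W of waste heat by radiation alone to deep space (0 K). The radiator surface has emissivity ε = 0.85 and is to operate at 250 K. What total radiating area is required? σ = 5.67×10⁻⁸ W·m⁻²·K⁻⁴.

A ≈ 9.35 m²

P = εσA T⁴ ⇒ A = P/(εσT⁴).
T⁴ = 3.906×10⁹ K⁴.
A = 1760/(0.85 × 5.67×10⁻⁸ × 3.906×10⁹).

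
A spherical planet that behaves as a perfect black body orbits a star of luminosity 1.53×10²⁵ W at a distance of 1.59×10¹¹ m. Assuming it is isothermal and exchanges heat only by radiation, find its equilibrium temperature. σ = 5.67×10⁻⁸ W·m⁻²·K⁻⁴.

T ≈ 121 K

First find the stellar flux at distance d: S = L/(4πd²) = 1.53×10²⁵/(4π·(1.59×10¹¹)²) = 48.16 W/m².
For an isothermal sphere, absorbed (1−a)S·πr² = emitted σ·4πr²·T⁴, so T⁴ = (1−a)S/(4σ).
T⁴ = 1.00·48.16/(4·5.67×10⁻⁸) = 2.123×10⁸ K⁴.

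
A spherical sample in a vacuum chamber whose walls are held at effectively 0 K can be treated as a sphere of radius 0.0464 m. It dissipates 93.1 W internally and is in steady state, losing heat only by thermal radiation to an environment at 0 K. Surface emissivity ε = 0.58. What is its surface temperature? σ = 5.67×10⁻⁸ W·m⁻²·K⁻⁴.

Steady state: internal power = radiated power, P = εσA T⁴.
Radiating area A = 4πr² = 0.02705 m².
T⁴ = P/(εσA) = 93.1/(0.58·5.67×10⁻⁸·0.02705) = 1.046×10¹¹ K⁴.
T = (1.046×10¹¹)^(1/4).

T ≈ 569 K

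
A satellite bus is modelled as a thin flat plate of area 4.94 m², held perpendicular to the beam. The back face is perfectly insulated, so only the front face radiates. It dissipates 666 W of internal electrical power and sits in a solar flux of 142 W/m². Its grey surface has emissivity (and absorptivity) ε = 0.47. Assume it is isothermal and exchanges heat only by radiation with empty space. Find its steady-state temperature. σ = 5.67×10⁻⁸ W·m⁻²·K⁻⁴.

At steady state, absorbed solar power + internal power = radiated power.
Absorbed: α·S·A_cross = 0.47·142·4.940 = 329.7 W (cross-section A).
Total input = 329.7 + 666 = 995.7 W.
Radiated: εσ·A_surf·T⁴ with A_surf = A = 4.940 m².
T⁴ = 995.7/(0.47·5.67×10⁻⁸·4.940) = 7.563×10⁹ K⁴.

T ≈ 295 K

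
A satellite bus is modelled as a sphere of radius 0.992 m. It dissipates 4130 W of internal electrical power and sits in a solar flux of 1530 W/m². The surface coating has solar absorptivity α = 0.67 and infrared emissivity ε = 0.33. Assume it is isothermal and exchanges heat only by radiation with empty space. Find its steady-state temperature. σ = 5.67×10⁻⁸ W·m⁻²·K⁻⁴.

At steady state, absorbed solar power + internal power = radiated power.
Absorbed: α·S·A_cross = 0.67·1530·3.092 = 3169 W (cross-section πr²).
Total input = 3169 + 4130 = 7299 W.
Radiated: εσ·A_surf·T⁴ with A_surf = 4πr² = 12.37 m².
T⁴ = 7299/(0.33·5.67×10⁻⁸·12.37) = 3.155×10¹⁰ K⁴.

T ≈ 421 K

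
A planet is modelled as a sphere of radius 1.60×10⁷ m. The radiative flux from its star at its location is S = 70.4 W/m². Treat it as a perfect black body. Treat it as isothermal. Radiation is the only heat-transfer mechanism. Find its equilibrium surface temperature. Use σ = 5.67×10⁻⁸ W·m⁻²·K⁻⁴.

At equilibrium, absorbed power = emitted power.
Absorbing cross-section = πr² = 8.042×10¹⁴ m²; emitting surface = 4πr² = 3.217×10¹⁵ m² (ratio 4).
S·A_cross = εσ·A_surf·T⁴  ⇒  T⁴ = S/(4σ).
T⁴ = 1.00·70.4/(4·5.67×10⁻⁸) = 3.104×10⁸ K⁴.
T = (3.104×10⁸)^(1/4).

T ≈ 133 K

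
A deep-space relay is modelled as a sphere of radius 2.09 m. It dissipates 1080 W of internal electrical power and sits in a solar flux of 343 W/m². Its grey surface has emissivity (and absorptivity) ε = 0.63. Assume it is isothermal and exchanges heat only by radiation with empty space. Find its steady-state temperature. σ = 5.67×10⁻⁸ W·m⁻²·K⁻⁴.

At steady state, absorbed solar power + internal power = radiated power.
Absorbed: α·S·A_cross = 0.63·343·13.72 = 2965 W (cross-section πr²).
Total input = 2965 + 1080 = 4045 W.
Radiated: εσ·A_surf·T⁴ with A_surf = 4πr² = 54.89 m².
T⁴ = 4045/(0.63·5.67×10⁻⁸·54.89) = 2.063×10⁹ K⁴.

T ≈ 213 K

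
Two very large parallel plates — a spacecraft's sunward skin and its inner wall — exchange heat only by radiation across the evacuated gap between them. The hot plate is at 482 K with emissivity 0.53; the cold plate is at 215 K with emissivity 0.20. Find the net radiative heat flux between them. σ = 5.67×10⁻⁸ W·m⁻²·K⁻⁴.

q ≈ 499 W/m²

For two infinite grey parallel plates, q = σ(T₁⁴ − T₂⁴)/(1/ε₁ + 1/ε₂ − 1).
T₁⁴ − T₂⁴ = 5.397×10¹⁰ − 2.137×10⁹ = 5.184×10¹⁰ K⁴.
1/ε₁ + 1/ε₂ − 1 = 1.887 + 5.000 − 1 = 5.887.
q = 5.67×10⁻⁸ × 5.184×10¹⁰ / 5.887.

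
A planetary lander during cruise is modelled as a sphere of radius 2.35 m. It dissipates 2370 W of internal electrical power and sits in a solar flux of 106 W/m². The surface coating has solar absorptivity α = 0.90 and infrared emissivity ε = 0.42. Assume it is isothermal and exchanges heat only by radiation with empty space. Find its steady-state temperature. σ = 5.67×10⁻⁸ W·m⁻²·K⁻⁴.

At steady state, absorbed solar power + internal power = radiated power.
Absorbed: α·S·A_cross = 0.90·106·17.35 = 1655 W (cross-section πr²).
Total input = 1655 + 2370 = 4025 W.
Radiated: εσ·A_surf·T⁴ with A_surf = 4πr² = 69.40 m².
T⁴ = 4025/(0.42·5.67×10⁻⁸·69.40) = 2.436×10⁹ K⁴.

T ≈ 222 K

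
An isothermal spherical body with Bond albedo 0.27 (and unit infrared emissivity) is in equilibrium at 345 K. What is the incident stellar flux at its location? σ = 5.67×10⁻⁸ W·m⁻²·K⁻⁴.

(1−a)S·πr² = σ·4πr²·T⁴ ⇒ S = 4σT⁴/(1−a).
S = 4·5.67×10⁻⁸·1.417×10¹⁰/0.730.

S ≈ 4400 W/m²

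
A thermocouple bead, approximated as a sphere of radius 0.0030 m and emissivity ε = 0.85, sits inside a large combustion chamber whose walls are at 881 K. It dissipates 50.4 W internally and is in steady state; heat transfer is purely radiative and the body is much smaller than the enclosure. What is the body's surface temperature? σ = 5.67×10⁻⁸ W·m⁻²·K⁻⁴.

For a small grey body in a large enclosure, net radiated power = εσA(T⁴ − T_w⁴).
Steady state: P = εσA(T⁴ − T_w⁴) with A = 4πr² = 1.131×10⁻⁴ m².
T⁴ = P/(εσA) + T_w⁴ = 50.4/(0.85·5.67×10⁻⁸·1.131×10⁻⁴) + (881)⁴
    = 9.246×10¹² + 6.024×10¹¹ = 9.849×10¹² K⁴.

T ≈ 1770 K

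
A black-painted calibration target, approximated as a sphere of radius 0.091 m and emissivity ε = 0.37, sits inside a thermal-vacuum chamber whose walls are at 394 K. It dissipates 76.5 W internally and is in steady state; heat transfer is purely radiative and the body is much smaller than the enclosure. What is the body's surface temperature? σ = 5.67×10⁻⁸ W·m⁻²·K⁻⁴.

T ≈ 493 K

For a small grey body in a large enclosure, net radiated power = εσA(T⁴ − T_w⁴).
Steady state: P = εσA(T⁴ − T_w⁴) with A = 4πr² = 0.1041 m².
T⁴ = P/(εσA) + T_w⁴ = 76.5/(0.37·5.67×10⁻⁸·0.1041) + (394)⁴
    = 3.504×10¹⁰ + 2.410×10¹⁰ = 5.914×10¹⁰ K⁴.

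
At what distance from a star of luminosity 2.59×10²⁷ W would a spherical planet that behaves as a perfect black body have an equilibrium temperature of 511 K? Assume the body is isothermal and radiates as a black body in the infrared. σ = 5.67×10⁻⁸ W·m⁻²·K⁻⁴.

d ≈ 1.15×10¹¹ m

For an isothermal black-emitting sphere, (1−a)S·πr² = σ·4πr²·T⁴ ⇒ S = 4σT⁴/(1−a).
S = 4·5.67×10⁻⁸·(511)⁴/1.00 = 15460 W/m².
Flux falls as S = L/(4πd²), so d = √(L/(4πS)) = √(2.59×10²⁷/(4π·15460)).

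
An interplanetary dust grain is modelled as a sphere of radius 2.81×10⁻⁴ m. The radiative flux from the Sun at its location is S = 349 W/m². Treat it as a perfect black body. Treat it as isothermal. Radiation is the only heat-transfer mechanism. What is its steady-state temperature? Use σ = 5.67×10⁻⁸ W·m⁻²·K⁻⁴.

T ≈ 198 K

At equilibrium, absorbed power = emitted power.
Absorbing cross-section = πr² = 2.481×10⁻⁷ m²; emitting surface = 4πr² = 9.923×10⁻⁷ m² (ratio 4).
S·A_cross = εσ·A_surf·T⁴  ⇒  T⁴ = S/(4σ).
T⁴ = 1.00·349/(4·5.67×10⁻⁸) = 1.539×10⁹ K⁴.
T = (1.539×10⁹)^(1/4).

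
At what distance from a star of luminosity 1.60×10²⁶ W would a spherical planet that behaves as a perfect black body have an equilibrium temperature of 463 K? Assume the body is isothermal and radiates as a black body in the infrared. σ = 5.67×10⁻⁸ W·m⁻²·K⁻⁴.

d ≈ 3.50×10¹⁰ m

For an isothermal black-emitting sphere, (1−a)S·πr² = σ·4πr²·T⁴ ⇒ S = 4σT⁴/(1−a).
S = 4·5.67×10⁻⁸·(463)⁴/1.00 = 10420 W/m².
Flux falls as S = L/(4πd²), so d = √(L/(4πS)) = √(1.60×10²⁶/(4π·10420)).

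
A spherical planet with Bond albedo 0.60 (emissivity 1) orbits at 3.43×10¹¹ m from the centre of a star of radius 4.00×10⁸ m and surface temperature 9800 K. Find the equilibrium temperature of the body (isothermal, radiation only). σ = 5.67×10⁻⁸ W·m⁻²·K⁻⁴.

The star's surface emits σT_*⁴; at distance d the flux is S = σT_*⁴(R_*/d)².
S = 5.67×10⁻⁸·(9800)⁴·(4.00×10⁸/3.43×10¹¹)² = 711.2 W/m².
For an isothermal sphere T⁴ = (1−a)S/(4σ) = 1.254×10⁹ K⁴.

T ≈ 188 K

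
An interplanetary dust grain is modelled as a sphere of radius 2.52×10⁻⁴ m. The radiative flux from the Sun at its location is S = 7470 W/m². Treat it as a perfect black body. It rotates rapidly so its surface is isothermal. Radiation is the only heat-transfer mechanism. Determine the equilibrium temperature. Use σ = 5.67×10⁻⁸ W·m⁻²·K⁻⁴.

At equilibrium, absorbed power = emitted power.
Absorbing cross-section = πr² = 1.995×10⁻⁷ m²; emitting surface = 4πr² = 7.980×10⁻⁷ m² (ratio 4).
S·A_cross = εσ·A_surf·T⁴  ⇒  T⁴ = S/(4σ).
T⁴ = 1.00·7470/(4·5.67×10⁻⁸) = 3.294×10¹⁰ K⁴.
T = (3.294×10¹⁰)^(1/4).

T ≈ 426 K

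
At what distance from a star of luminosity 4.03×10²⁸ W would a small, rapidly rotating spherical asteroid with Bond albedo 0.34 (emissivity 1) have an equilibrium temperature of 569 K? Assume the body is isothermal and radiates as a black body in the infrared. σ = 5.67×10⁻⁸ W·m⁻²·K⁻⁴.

For an isothermal black-emitting sphere, (1−a)S·πr² = σ·4πr²·T⁴ ⇒ S = 4σT⁴/(1−a).
S = 4·5.67×10⁻⁸·(569)⁴/0.660 = 36020 W/m².
Flux falls as S = L/(4πd²), so d = √(L/(4πS)) = √(4.03×10²⁸/(4π·36020)).

d ≈ 2.98×10¹¹ m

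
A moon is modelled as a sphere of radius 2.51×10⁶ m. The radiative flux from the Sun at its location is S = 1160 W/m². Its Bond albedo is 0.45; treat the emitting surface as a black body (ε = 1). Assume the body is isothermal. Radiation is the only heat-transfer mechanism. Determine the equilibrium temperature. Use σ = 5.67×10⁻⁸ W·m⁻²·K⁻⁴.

T ≈ 230 K

At equilibrium, absorbed power = emitted power.
Absorbing cross-section = πr² = 1.979×10¹³ m²; emitting surface = 4πr² = 7.917×10¹³ m² (ratio 4).
(1−a)S·A_cross = εσ·A_surf·T⁴  ⇒  T⁴ = (1−a)S/(4σ).
T⁴ = 0.550·1160/(4·5.67×10⁻⁸) = 2.813×10⁹ K⁴.
T = (2.813×10⁹)^(1/4).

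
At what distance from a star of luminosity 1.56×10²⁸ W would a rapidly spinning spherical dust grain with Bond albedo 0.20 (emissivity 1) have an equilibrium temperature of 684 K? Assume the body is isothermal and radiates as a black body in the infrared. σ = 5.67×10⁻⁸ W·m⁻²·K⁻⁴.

d ≈ 1.41×10¹¹ m

For an isothermal black-emitting sphere, (1−a)S·πr² = σ·4πr²·T⁴ ⇒ S = 4σT⁴/(1−a).
S = 4·5.67×10⁻⁸·(684)⁴/0.800 = 62060 W/m².
Flux falls as S = L/(4πd²), so d = √(L/(4πS)) = √(1.56×10²⁸/(4π·62060)).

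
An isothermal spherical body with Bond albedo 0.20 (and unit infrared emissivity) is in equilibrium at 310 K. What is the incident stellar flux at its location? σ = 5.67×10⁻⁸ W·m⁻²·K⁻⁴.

S ≈ 2620 W/m²

(1−a)S·πr² = σ·4πr²·T⁴ ⇒ S = 4σT⁴/(1−a).
S = 4·5.67×10⁻⁸·9.235×10⁹/0.800.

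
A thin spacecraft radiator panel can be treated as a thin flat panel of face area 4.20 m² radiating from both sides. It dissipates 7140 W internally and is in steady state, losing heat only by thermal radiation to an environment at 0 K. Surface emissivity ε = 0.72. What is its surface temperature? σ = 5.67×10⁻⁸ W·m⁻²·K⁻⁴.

T ≈ 380 K

Steady state: internal power = radiated power, P = εσA T⁴.
Radiating area A = 2·4.20 = 8.400 m².
T⁴ = P/(εσA) = 7140/(0.72·5.67×10⁻⁸·8.400) = 2.082×10¹⁰ K⁴.
T = (2.082×10¹⁰)^(1/4).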